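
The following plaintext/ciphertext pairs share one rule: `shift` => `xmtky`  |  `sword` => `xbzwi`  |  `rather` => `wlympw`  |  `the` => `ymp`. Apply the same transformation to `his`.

mtx

The shift depends on letter class: consonant s→x is +5, but vowel i→t is +11. The rule splits by letter class: vowels +11, consonants +5.
For his: h(cons)+5=m, i(vowel)+11=t, s(cons)+5=x.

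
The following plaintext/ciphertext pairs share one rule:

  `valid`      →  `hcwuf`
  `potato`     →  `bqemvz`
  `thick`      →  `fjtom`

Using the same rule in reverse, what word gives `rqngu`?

Shifts by position in valid: pos 0: v→h (+12), pos 1: a→c (+2), pos 2: l→w (+11), pos 3: i→u (+12), pos 4: d→f (+2) — repeating every 3. It's a Vigenère-style cipher with numeric key [12,2,11]: position i shifts by key[i mod 3].
Decoding rqngu: r−12=f, q−2=o, n−11=c, g−12=u, u−2=s.

focus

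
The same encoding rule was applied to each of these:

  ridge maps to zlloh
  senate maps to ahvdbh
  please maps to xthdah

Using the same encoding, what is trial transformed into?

bzldt

The shift depends on letter class: consonant r→z is +8, but vowel i→l is +3. The rule splits by letter class: vowels +3, consonants +8.
Applying it to trial: t(cons)+8=b, r(cons)+8=z, i(vowel)+3=l, a(vowel)+3=d, l(cons)+8=t.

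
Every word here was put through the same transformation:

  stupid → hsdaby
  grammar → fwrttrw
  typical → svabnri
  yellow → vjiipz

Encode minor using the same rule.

tbepw

s(18)→h(7) and t(19)→s(18) fit y≡11x+17 (mod 26); the inverse of 11 mod 26 is 19. This is an affine cipher: with a=0,…,z=25, each position x becomes (11x+17) mod 26.
Applying it to minor: m(12)→11·12+17≡19=t; i(8)→11·8+17≡1=b; n(13)→11·13+17≡4=e; o(14)→11·14+17≡15=p; r(17)→11·17+17≡22=w (all mod 26).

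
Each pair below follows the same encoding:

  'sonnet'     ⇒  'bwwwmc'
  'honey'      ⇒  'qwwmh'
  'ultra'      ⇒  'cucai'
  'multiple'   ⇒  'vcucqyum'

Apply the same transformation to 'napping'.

wiyyqwp

The shift depends on letter class: consonant s→b is +9, but vowel o→w is +8. The rule splits by letter class: vowels +8, consonants +9.
For napping: n(cons)+9=w, a(vowel)+8=i, p(cons)+9=y, p(cons)+9=y, i(vowel)+8=q, n(cons)+9=w, g(cons)+9=p.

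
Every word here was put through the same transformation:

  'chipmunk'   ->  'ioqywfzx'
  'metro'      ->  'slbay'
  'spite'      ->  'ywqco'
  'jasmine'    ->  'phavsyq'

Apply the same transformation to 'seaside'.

ylibsoq

Letter i (0-indexed) is shifted by i+6, so successive shifts are 6, 7, 8, ….
For seaside: s+6=y, e+7=l, a+8=i, s+9=b, i+10=s, d+11=o, e+12=q.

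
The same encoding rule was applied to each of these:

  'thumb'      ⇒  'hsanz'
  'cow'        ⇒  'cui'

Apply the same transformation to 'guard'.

The word is reversed, then every letter is shifted forward by 6.
Applying it to guard: reverse → draug; then shift: d+6=j, r+6=x, a+6=g, u+6=a, g+6=m.

jxgam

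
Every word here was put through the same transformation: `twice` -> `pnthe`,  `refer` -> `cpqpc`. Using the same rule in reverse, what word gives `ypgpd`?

seven

The output letters match the input read backwards, each shifted +11: twice reversed is eciwt. The word is reversed, then every letter is shifted forward by 11.
Undoing it on ypgpd: shift back: y−11=n, p−11=e, g−11=v, p−11=e, d−11=s → neves; then reverse → seven.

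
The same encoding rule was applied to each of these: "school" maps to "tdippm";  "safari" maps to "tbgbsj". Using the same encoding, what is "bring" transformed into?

csjoh

This is a Caesar cipher with shift 1.
On bring: b+1=c, r+1=s, i+1=j, n+1=o, g+1=h.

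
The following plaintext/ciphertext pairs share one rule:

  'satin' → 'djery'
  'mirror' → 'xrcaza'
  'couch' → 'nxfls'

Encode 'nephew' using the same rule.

ynaqpf

Shifts by position in satin: pos 0: s→d (+11), pos 1: a→j (+9), pos 2: t→e (+11), pos 3: i→r (+9) — repeating every 2. It's a Vigenère-style cipher with numeric key [11,9]: position i shifts by key[i mod 2].
For nephew: n+11=y, e+9=n, p+11=a, h+9=q, e+11=p, w+9=f.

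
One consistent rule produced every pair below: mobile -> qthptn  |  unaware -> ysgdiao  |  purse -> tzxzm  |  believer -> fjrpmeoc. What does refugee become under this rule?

vjlbono

In mobile: m→q is +4, o→t is +5, b→h is +6, i→p is +7 — the shift increases by 1 each position. Each letter shifts forward by (position + 4), i.e. 4, 5, 6, … — the shift grows by one for each successive letter.
On refugee: r+4=v, e+5=j, f+6=l, u+7=b, g+8=o, e+9=n, e+10=o.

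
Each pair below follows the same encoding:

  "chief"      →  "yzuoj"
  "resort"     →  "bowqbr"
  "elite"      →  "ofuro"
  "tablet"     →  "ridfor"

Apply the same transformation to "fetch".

c(2)→y(24) and h(7)→z(25) fit y≡21x+8 (mod 26); the inverse of 21 mod 26 is 5. Treating letters as 0–25, the rule is x ↦ 21x + 8 (mod 26).
For fetch: f(5)→21·5+8≡9=j; e(4)→21·4+8≡14=o; t(19)→21·19+8≡17=r; c(2)→21·2+8≡24=y; h(7)→21·7+8≡25=z (all mod 26).

joryz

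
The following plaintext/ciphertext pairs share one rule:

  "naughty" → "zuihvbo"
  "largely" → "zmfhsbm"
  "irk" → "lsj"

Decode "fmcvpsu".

trouble

The output letters match the input read backwards, each shifted +1: naughty reversed is ythguan. Read the word backwards and shift each letter +1.
Undoing it on fmcvpsu: shift back: f−1=e, m−1=l, c−1=b, v−1=u, p−1=o, s−1=r, u−1=t → elbuort; then reverse → trouble.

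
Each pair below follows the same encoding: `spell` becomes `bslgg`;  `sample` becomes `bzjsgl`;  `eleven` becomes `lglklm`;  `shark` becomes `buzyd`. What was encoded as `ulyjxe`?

s(18)→b(1) and p(15)→s(18) fit y≡3x+25 (mod 26); the inverse of 3 mod 26 is 9. Treating letters as 0–25, the rule is x ↦ 3x + 25 (mod 26).
Decoding ulyjxe: u(20)→9·(20−25)≡7=h; l(11)→9·(11−25)≡4=e; y(24)→9·(24−25)≡17=r; j(9)→9·(9−25)≡12=m; x(23)→9·(23−25)≡8=i; e(4)→9·(4−25)≡19=t (all mod 26).

hermit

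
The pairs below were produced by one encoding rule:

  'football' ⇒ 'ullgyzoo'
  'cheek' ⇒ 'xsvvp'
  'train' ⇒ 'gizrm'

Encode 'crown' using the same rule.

Each pair mirrors across the alphabet (f↔u, o↔l, o↔l): positions sum to 25. Each letter is replaced by its mirror in the alphabet: a↔z, b↔y, c↔x, and so on (the Atbash cipher).
For crown: c↔x, r↔i, o↔l, w↔d, n↔m.

xildm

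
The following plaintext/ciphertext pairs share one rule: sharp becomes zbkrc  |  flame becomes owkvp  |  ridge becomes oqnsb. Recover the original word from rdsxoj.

Two steps: reverse the string, then apply a Caesar shift of +10.
Undoing it on rdsxoj: shift back: r−10=h, d−10=t, s−10=i, x−10=n, o−10=e, j−10=z → htinez; then reverse → zenith.

zenith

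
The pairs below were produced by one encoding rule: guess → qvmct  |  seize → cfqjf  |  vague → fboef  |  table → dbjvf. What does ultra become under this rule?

Shifts by position in guess: pos 0: g→q (+10), pos 1: u→v (+1), pos 2: e→m (+8), pos 3: s→c (+10), pos 4: s→t (+1) — repeating every 3. A repeating key of period 3 is used — shifts +10, +1, +8 over and over.
Applying it to ultra: u+10=e, l+1=m, t+8=b, r+10=b, a+1=b.

embbb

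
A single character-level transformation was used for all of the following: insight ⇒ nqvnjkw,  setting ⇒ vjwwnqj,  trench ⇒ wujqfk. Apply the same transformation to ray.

ufb

The rule splits by letter class: vowels +5, consonants +3.
On ray: r(cons)+3=u, a(vowel)+5=f, y(cons)+3=b.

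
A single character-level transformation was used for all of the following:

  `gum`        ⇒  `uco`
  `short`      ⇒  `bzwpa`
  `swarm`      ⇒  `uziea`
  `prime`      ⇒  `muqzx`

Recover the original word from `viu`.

man

The output letters match the input read backwards, each shifted +8: gum reversed is mug. Read the word backwards and shift each letter +8.
Reversing it on viu: shift back: v−8=n, i−8=a, u−8=m → nam; then reverse → man.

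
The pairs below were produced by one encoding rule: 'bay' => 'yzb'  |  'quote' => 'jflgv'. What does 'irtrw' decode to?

rigid

Each pair mirrors across the alphabet (b↔y, a↔z, y↔b): positions sum to 25. Each letter is replaced by its mirror in the alphabet: a↔z, b↔y, c↔x, and so on (the Atbash cipher).
Decoding irtrw: i↔r, r↔i, t↔g, r↔i, w↔d.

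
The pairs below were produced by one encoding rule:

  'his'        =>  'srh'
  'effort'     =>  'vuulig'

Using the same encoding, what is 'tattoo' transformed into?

gzggll

Each pair mirrors across the alphabet (h↔s, i↔r, s↔h): positions sum to 25. Letters are reflected about the middle of the alphabet (position → 25−position): Atbash.
On tattoo: t↔g, a↔z, t↔g, t↔g, o↔l, o↔l.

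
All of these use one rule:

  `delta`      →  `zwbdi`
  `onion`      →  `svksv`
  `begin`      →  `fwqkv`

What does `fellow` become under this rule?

twbbsu

This is an affine cipher: with a=0,…,z=25, each position x becomes (23x+8) mod 26.
For fellow: f(5)→23·5+8≡19=t; e(4)→23·4+8≡22=w; l(11)→23·11+8≡1=b; l(11)→23·11+8≡1=b; o(14)→23·14+8≡18=s; w(22)→23·22+8≡20=u (all mod 26).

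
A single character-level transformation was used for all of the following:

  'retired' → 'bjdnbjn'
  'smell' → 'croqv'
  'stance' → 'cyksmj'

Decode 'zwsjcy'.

priest

Shifts by position in retired: pos 0: r→b (+10), pos 1: e→j (+5), pos 2: t→d (+10), pos 3: i→n (+5) — repeating every 2. A repeating key of period 2 is used — shifts +10, +5 over and over.
Undoing it on zwsjcy: z−10=p, w−5=r, s−10=i, j−5=e, c−10=s, y−5=t.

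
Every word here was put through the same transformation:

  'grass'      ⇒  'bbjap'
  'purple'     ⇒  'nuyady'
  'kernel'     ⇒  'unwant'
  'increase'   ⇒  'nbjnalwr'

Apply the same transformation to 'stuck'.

Read the word backwards and shift each letter +9.
Applying it to stuck: reverse → kcuts; then shift: k+9=t, c+9=l, u+9=d, t+9=c, s+9=b.

tldcb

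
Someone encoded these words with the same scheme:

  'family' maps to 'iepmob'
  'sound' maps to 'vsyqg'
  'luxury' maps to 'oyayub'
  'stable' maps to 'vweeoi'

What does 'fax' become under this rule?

Vowels shift forward by 4 and consonants shift forward by 3.
On fax: f(cons)+3=i, a(vowel)+4=e, x(cons)+3=a.

iea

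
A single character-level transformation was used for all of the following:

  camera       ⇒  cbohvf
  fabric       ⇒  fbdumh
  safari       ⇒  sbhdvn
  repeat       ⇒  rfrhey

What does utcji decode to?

In camera: c→c is +0, a→b is +1, m→o is +2, e→h is +3 — the shift increases by 1 each position. Letter i (0-indexed) is shifted by i+0, so successive shifts are 0, 1, 2, ….
Decoding utcji: u−0=u, t−1=s, c−2=a, j−3=g, i−4=e.

usage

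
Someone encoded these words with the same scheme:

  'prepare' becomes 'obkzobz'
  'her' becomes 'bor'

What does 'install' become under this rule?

The word is reversed, then every letter is shifted forward by 10.
On install: reverse → llatsni; then shift: l+10=v, l+10=v, a+10=k, t+10=d, s+10=c, n+10=x, i+10=s.

vvkdcxs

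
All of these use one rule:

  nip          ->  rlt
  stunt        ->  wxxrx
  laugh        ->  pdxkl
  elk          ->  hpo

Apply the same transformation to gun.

The rule splits by letter class: vowels +3, consonants +4.
On gun: g(cons)+4=k, u(vowel)+3=x, n(cons)+4=r.

kxr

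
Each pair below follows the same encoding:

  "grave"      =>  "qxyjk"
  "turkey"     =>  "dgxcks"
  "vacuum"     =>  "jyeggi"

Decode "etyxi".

g(6)→q(16) and r(17)→x(23) fit y≡3x+24 (mod 26); the inverse of 3 mod 26 is 9. Treating letters as 0–25, the rule is x ↦ 3x + 24 (mod 26).
Reversing it on etyxi: e(4)→9·(4−24)≡2=c; t(19)→9·(19−24)≡7=h; y(24)→9·(24−24)≡0=a; x(23)→9·(23−24)≡17=r; i(8)→9·(8−24)≡12=m (all mod 26).

charm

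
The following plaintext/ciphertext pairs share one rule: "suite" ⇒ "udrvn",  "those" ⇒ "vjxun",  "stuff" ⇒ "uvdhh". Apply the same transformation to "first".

hrtuv

The shift depends on letter class: consonant s→u is +2, but vowel u→d is +9. Two shifts are in play — +9 for a/e/i/o/u, +2 for every other letter.
For first: f(cons)+2=h, i(vowel)+9=r, r(cons)+2=t, s(cons)+2=u, t(cons)+2=v.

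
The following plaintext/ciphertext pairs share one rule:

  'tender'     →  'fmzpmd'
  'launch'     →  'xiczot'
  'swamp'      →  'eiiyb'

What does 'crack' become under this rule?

Two shifts are in play — +8 for a/e/i/o/u, +12 for every other letter.
On crack: c(cons)+12=o, r(cons)+12=d, a(vowel)+8=i, c(cons)+12=o, k(cons)+12=w.

odiow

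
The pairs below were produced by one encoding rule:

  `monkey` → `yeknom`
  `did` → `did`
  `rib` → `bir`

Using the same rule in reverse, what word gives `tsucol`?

locust

The output letters match the input read backwards: monkey reversed is yeknom. The word is simply reversed.
Decoding tsucol: then reverse → locust.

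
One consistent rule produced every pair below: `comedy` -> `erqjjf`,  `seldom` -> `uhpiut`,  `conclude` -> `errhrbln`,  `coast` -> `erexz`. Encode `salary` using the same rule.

udpfxf

In comedy: c→e is +2, o→r is +3, m→q is +4, e→j is +5 — the shift increases by 1 each position. Each letter shifts forward by (position + 2), i.e. 2, 3, 4, … — the shift grows by one for each successive letter.
Applying it to salary: s+2=u, a+3=d, l+4=p, a+5=f, r+6=x, y+7=f.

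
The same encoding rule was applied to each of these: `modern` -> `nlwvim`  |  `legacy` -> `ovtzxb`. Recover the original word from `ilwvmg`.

Each pair mirrors across the alphabet (m↔n, o↔l, d↔w): positions sum to 25. This is the alphabet-reversal cipher (Atbash): a becomes z, b becomes y, etc.
Decoding ilwvmg: i↔r, l↔o, w↔d, v↔e, m↔n, g↔t.

rodent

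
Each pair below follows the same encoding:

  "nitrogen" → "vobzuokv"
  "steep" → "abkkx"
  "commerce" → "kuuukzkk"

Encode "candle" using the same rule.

The shift depends on letter class: consonant n→v is +8, but vowel i→o is +6. Vowels shift forward by 6 and consonants shift forward by 8.
On candle: c(cons)+8=k, a(vowel)+6=g, n(cons)+8=v, d(cons)+8=l, l(cons)+8=t, e(vowel)+6=k.

kgvltk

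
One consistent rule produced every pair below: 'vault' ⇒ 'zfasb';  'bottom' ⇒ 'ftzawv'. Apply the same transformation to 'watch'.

The shift increases by 1 at each position, starting from +4: 4, 5, 6, ….
For watch: w+4=a, a+5=f, t+6=z, c+7=j, h+8=p.

afzjp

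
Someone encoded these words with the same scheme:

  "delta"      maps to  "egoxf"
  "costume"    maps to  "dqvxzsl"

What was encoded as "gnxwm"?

In delta: d→e is +1, e→g is +2, l→o is +3, t→x is +4 — the shift increases by 1 each position. Letter i (0-indexed) is shifted by i+1, so successive shifts are 1, 2, 3, ….
Reversing it on gnxwm: g−1=f, n−2=l, x−3=u, w−4=s, m−5=h.

flush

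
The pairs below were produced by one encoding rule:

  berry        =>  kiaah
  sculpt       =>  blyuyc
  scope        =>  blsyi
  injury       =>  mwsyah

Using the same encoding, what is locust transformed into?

uslybc

The shift depends on letter class: consonant b→k is +9, but vowel e→i is +4. Vowels shift forward by 4 and consonants shift forward by 9.
Applying it to locust: l(cons)+9=u, o(vowel)+4=s, c(cons)+9=l, u(vowel)+4=y, s(cons)+9=b, t(cons)+9=c.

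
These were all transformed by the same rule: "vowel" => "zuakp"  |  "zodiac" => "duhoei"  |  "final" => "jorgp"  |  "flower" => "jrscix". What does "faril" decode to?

Shifts by position in vowel: pos 0: v→z (+4), pos 1: o→u (+6), pos 2: w→a (+4), pos 3: e→k (+6) — repeating every 2. The shifts repeat in a cycle of length 2: positions 0,1,… shift by +4, +6, then the pattern repeats.
Undoing it on faril: f−4=b, a−6=u, r−4=n, i−6=c, l−4=h.

bunch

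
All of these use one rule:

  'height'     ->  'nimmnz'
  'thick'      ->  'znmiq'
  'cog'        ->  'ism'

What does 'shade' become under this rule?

yneji

The shift depends on letter class: consonant h→n is +6, but vowel e→i is +4. The rule splits by letter class: vowels +4, consonants +6.
Applying it to shade: s(cons)+6=y, h(cons)+6=n, a(vowel)+4=e, d(cons)+6=j, e(vowel)+4=i.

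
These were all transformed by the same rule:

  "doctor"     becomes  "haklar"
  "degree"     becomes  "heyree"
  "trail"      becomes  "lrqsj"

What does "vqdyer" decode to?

This is an affine cipher: with a=0,…,z=25, each position x becomes (23x+16) mod 26.
Reversing it on vqdyer: v(21)→17·(21−16)≡7=h; q(16)→17·(16−16)≡0=a; d(3)→17·(3−16)≡13=n; y(24)→17·(24−16)≡6=g; e(4)→17·(4−16)≡4=e; r(17)→17·(17−16)≡17=r (all mod 26).

hanger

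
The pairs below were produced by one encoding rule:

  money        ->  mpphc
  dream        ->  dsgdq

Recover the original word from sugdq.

In money: m→m is +0, o→p is +1, n→p is +2, e→h is +3 — the shift increases by 1 each position. Letter i (0-indexed) is shifted by i+0, so successive shifts are 0, 1, 2, ….
Decoding sugdq: s−0=s, u−1=t, g−2=e, d−3=a, q−4=m.

steam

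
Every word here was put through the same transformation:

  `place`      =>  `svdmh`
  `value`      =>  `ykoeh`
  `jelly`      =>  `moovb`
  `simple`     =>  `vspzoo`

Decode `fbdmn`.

crack

A repeating key of period 2 is used — shifts +3, +10 over and over.
Undoing it on fbdmn: f−3=c, b−10=r, d−3=a, m−10=c, n−3=k.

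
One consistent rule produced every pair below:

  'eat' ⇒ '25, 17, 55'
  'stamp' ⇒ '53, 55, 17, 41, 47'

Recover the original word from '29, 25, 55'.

get

The formula is n = 2×(alphabet index, a=1) + 15.
Undoing it on 29, 25, 55: 29→(29−15)÷2=7=g, 25→(25−15)÷2=5=e, 55→(55−15)÷2=20=t.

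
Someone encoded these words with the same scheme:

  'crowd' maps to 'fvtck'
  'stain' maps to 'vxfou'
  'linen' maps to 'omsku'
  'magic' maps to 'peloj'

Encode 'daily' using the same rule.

In crowd: c→f is +3, r→v is +4, o→t is +5, w→c is +6 — the shift increases by 1 each position. Each letter shifts forward by (position + 3), i.e. 3, 4, 5, … — the shift grows by one for each successive letter.
On daily: d+3=g, a+4=e, i+5=n, l+6=r, y+7=f.

genrf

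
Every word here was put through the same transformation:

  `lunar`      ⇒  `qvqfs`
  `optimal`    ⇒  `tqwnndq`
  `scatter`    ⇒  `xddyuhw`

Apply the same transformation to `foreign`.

kpujjjs

The shifts repeat in a cycle of length 3: positions 0,1,… shift by +5, +1, +3, then the pattern repeats.
On foreign: f+5=k, o+1=p, r+3=u, e+5=j, i+1=j, g+3=j, n+5=s.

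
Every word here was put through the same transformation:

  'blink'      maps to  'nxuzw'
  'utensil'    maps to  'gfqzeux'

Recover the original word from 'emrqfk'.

It's a constant shift of +12 (ROT12).
Undoing it on emrqfk: e−12=s, m−12=a, r−12=f, q−12=e, f−12=t, k−12=y.

safety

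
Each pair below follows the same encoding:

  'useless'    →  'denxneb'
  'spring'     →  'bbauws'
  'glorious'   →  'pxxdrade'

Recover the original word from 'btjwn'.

shake

Shifts by position in useless: pos 0: u→d (+9), pos 1: s→e (+12), pos 2: e→n (+9), pos 3: l→x (+12) — repeating every 2. A repeating key of period 2 is used — shifts +9, +12 over and over.
Reversing it on btjwn: b−9=s, t−12=h, j−9=a, w−12=k, n−9=e.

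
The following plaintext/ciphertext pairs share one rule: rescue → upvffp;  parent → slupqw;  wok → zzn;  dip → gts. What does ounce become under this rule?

The shift depends on letter class: consonant r→u is +3, but vowel e→p is +11. Vowels shift forward by 11 and consonants shift forward by 3.
Applying it to ounce: o(vowel)+11=z, u(vowel)+11=f, n(cons)+3=q, c(cons)+3=f, e(vowel)+11=p.

zfqfp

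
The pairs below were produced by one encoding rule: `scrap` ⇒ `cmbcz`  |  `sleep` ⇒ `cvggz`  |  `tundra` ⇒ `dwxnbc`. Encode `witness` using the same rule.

The shift depends on letter class: consonant s→c is +10, but vowel a→c is +2. Vowels shift forward by 2 and consonants shift forward by 10.
For witness: w(cons)+10=g, i(vowel)+2=k, t(cons)+10=d, n(cons)+10=x, e(vowel)+2=g, s(cons)+10=c, s(cons)+10=c.

gkdxgcc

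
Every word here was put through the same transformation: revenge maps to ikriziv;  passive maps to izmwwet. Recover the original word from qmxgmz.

victim

Read the word backwards and shift each letter +4.
Reversing it on qmxgmz: shift back: q−4=m, m−4=i, x−4=t, g−4=c, m−4=i, z−4=v → mitciv; then reverse → victim.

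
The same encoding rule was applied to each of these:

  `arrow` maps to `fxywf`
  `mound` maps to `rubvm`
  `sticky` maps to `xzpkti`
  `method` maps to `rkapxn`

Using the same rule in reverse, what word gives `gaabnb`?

The shift increases by 1 at each position, starting from +5: 5, 6, 7, ….
Undoing it on gaabnb: g−5=b, a−6=u, a−7=t, b−8=t, n−9=e, b−10=r.

butter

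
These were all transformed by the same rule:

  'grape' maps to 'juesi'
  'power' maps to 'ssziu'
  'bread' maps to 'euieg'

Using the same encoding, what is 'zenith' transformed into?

ciqmwk

The rule splits by letter class: vowels +4, consonants +3.
Applying it to zenith: z(cons)+3=c, e(vowel)+4=i, n(cons)+3=q, i(vowel)+4=m, t(cons)+3=w, h(cons)+3=k.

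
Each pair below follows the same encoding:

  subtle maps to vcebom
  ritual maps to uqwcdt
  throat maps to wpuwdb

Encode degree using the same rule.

gmjzhm

Shifts by position in subtle: pos 0: s→v (+3), pos 1: u→c (+8), pos 2: b→e (+3), pos 3: t→b (+8) — repeating every 2. The shifts repeat in a cycle of length 2: positions 0,1,… shift by +3, +8, then the pattern repeats.
For degree: d+3=g, e+8=m, g+3=j, r+8=z, e+3=h, e+8=m.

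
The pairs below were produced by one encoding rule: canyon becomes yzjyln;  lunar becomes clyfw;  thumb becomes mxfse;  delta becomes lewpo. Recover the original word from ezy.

not

Two steps: reverse the string, then apply a Caesar shift of +11.
Decoding ezy: shift back: e−11=t, z−11=o, y−11=n → ton; then reverse → not.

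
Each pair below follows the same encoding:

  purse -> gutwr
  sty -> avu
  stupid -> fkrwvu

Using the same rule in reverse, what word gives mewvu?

stuck

The output letters match the input read backwards, each shifted +2: purse reversed is esrup. The word is reversed, then every letter is shifted forward by 2.
Undoing it on mewvu: shift back: m−2=k, e−2=c, w−2=u, v−2=t, u−2=s → kcuts; then reverse → stuck.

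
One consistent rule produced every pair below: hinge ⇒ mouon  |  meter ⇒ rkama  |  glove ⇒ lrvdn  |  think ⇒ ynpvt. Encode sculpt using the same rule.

xibtyd

The shift increases by 1 at each position, starting from +5: 5, 6, 7, ….
For sculpt: s+5=x, c+6=i, u+7=b, l+8=t, p+9=y, t+10=d.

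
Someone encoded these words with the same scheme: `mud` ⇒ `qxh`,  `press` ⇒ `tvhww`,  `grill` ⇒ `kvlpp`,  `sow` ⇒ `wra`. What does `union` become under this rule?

The shift depends on letter class: consonant m→q is +4, but vowel u→x is +3. Vowels shift forward by 3 and consonants shift forward by 4.
Applying it to union: u(vowel)+3=x, n(cons)+4=r, i(vowel)+3=l, o(vowel)+3=r, n(cons)+4=r.

xrlrr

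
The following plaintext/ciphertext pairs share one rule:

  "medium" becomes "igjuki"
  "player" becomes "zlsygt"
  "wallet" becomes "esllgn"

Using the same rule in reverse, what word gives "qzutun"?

spirit

m(12)→i(8) and e(4)→g(6) fit y≡23x+18 (mod 26); the inverse of 23 mod 26 is 17. This is an affine cipher: with a=0,…,z=25, each position x becomes (23x+18) mod 26.
Undoing it on qzutun: q(16)→17·(16−18)≡18=s; z(25)→17·(25−18)≡15=p; u(20)→17·(20−18)≡8=i; t(19)→17·(19−18)≡17=r; u(20)→17·(20−18)≡8=i; n(13)→17·(13−18)≡19=t (all mod 26).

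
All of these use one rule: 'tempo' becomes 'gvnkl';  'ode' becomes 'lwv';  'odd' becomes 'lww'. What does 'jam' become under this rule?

Each pair mirrors across the alphabet (t↔g, e↔v, m↔n): positions sum to 25. Each letter is replaced by its mirror in the alphabet: a↔z, b↔y, c↔x, and so on (the Atbash cipher).
Applying it to jam: j↔q, a↔z, m↔n.

qzn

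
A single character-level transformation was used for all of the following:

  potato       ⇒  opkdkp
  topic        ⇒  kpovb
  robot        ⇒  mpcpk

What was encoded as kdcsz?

table

p(15)→o(14) and o(14)→p(15) fit y≡25x+3 (mod 26); the inverse of 25 mod 26 is 25. This is an affine cipher: with a=0,…,z=25, each position x becomes (25x+3) mod 26.
Undoing it on kdcsz: k(10)→25·(10−3)≡19=t; d(3)→25·(3−3)≡0=a; c(2)→25·(2−3)≡1=b; s(18)→25·(18−3)≡11=l; z(25)→25·(25−3)≡4=e (all mod 26).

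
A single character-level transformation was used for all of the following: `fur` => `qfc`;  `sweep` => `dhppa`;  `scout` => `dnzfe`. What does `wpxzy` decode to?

Compare letters: f→q is +11, u→f is +11, r→c is +11 — a constant shift. It's a constant shift of +11 (ROT11).
Reversing it on wpxzy: w−11=l, p−11=e, x−11=m, z−11=o, y−11=n.

lemon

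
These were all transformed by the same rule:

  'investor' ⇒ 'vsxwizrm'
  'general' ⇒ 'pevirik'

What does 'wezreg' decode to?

canvas

The output letters match the input read backwards, each shifted +4: investor reversed is rotsevni. Two steps: reverse the string, then apply a Caesar shift of +4.
Decoding wezreg: shift back: w−4=s, e−4=a, z−4=v, r−4=n, e−4=a, g−4=c → savnac; then reverse → canvas.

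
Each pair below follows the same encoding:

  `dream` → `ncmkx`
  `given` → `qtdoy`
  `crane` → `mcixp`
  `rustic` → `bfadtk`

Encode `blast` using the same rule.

lwice

Shifts by position in dream: pos 0: d→n (+10), pos 1: r→c (+11), pos 2: e→m (+8), pos 3: a→k (+10), pos 4: m→x (+11) — repeating every 3. A repeating key of period 3 is used — shifts +10, +11, +8 over and over.
On blast: b+10=l, l+11=w, a+8=i, s+10=c, t+11=e.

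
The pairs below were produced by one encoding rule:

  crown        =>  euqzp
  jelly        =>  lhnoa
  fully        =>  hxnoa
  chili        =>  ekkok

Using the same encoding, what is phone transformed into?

Shifts by position in crown: pos 0: c→e (+2), pos 1: r→u (+3), pos 2: o→q (+2), pos 3: w→z (+3) — repeating every 2. It's a Vigenère-style cipher with numeric key [2,3]: position i shifts by key[i mod 2].
Applying it to phone: p+2=r, h+3=k, o+2=q, n+3=q, e+2=g.

rkqqg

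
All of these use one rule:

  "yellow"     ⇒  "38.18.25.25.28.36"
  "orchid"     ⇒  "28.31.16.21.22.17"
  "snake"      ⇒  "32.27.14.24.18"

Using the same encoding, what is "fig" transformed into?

19.22.20

y is letter #25 and maps to 38: an offset of 13. Each letter is replaced by its alphabet position (a=1..z=26) + 13.
Applying it to fig: f=6→19, i=9→22, g=7→20.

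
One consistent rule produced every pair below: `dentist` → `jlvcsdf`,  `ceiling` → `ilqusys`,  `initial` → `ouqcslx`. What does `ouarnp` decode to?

inside

In dentist: d→j is +6, e→l is +7, n→v is +8, t→c is +9 — the shift increases by 1 each position. The shift increases by 1 at each position, starting from +6: 6, 7, 8, ….
Undoing it on ouarnp: o−6=i, u−7=n, a−8=s, r−9=i, n−10=d, p−11=e.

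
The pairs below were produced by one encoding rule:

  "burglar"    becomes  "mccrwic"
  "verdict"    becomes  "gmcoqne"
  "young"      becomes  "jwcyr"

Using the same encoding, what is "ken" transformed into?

The shift depends on letter class: consonant b→m is +11, but vowel u→c is +8. Two shifts are in play — +8 for a/e/i/o/u, +11 for every other letter.
Applying it to ken: k(cons)+11=v, e(vowel)+8=m, n(cons)+11=y.

vmy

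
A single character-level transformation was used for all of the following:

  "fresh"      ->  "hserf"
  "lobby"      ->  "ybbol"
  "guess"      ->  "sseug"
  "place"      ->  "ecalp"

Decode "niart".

The output letters match the input read backwards: fresh reversed is hserf. It's just the letters in reverse order.
Reversing it on niart: then reverse → train.

train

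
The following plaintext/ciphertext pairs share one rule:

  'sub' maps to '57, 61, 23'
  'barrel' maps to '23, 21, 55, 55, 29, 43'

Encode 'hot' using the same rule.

Each letter becomes 2×(its alphabet position, a=1..z=26) + 19.
For hot: h=8→35, o=15→49, t=20→59.

35, 49, 59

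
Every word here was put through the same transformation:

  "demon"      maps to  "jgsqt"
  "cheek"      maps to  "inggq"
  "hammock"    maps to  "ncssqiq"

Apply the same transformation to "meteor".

sgzgqx

Two shifts are in play — +2 for a/e/i/o/u, +6 for every other letter.
On meteor: m(cons)+6=s, e(vowel)+2=g, t(cons)+6=z, e(vowel)+2=g, o(vowel)+2=q, r(cons)+6=x.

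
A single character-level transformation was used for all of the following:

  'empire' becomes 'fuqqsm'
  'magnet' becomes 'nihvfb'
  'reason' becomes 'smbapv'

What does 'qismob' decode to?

parent

Shifts by position in empire: pos 0: e→f (+1), pos 1: m→u (+8), pos 2: p→q (+1), pos 3: i→q (+8) — repeating every 2. A repeating key of period 2 is used — shifts +1, +8 over and over.
Decoding qismob: q−1=p, i−8=a, s−1=r, m−8=e, o−1=n, b−8=t.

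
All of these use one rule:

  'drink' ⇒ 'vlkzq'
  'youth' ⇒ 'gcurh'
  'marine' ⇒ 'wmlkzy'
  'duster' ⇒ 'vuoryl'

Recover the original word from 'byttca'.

d(3)→v(21) and r(17)→l(11) fit y≡3x+12 (mod 26); the inverse of 3 mod 26 is 9. This is an affine cipher: with a=0,…,z=25, each position x becomes (3x+12) mod 26.
Decoding byttca: b(1)→9·(1−12)≡5=f; y(24)→9·(24−12)≡4=e; t(19)→9·(19−12)≡11=l; t(19)→9·(19−12)≡11=l; c(2)→9·(2−12)≡14=o; a(0)→9·(0−12)≡22=w (all mod 26).

fellow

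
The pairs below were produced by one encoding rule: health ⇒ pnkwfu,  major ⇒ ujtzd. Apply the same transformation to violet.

In health: h→p is +8, e→n is +9, a→k is +10, l→w is +11 — the shift increases by 1 each position. Letter i (0-indexed) is shifted by i+8, so successive shifts are 8, 9, 10, ….
Applying it to violet: v+8=d, i+9=r, o+10=y, l+11=w, e+12=q, t+13=g.

drywqg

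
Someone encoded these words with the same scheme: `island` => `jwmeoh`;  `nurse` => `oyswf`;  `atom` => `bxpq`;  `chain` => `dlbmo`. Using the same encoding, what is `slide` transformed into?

It's a Vigenère-style cipher with numeric key [1,4]: position i shifts by key[i mod 2].
Applying it to slide: s+1=t, l+4=p, i+1=j, d+4=h, e+1=f.

tpjhf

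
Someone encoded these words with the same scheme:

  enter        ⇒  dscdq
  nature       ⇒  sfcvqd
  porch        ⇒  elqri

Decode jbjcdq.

e(4)→d(3) and n(13)→s(18) fit y≡19x+5 (mod 26); the inverse of 19 mod 26 is 11. This is an affine cipher: with a=0,…,z=25, each position x becomes (19x+5) mod 26.
Reversing it on jbjcdq: j(9)→11·(9−5)≡18=s; b(1)→11·(1−5)≡8=i; j(9)→11·(9−5)≡18=s; c(2)→11·(2−5)≡19=t; d(3)→11·(3−5)≡4=e; q(16)→11·(16−5)≡17=r (all mod 26).

sister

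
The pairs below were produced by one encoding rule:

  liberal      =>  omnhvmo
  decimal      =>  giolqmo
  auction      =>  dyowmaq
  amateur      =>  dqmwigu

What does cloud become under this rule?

fpaxh

Shifts by position in liberal: pos 0: l→o (+3), pos 1: i→m (+4), pos 2: b→n (+12), pos 3: e→h (+3), pos 4: r→v (+4), pos 5: a→m (+12) — repeating every 3. The shifts repeat in a cycle of length 3: positions 0,1,… shift by +3, +4, +12, then the pattern repeats.
Applying it to cloud: c+3=f, l+4=p, o+12=a, u+3=x, d+4=h.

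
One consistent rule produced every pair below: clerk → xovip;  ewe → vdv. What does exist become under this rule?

Each pair mirrors across the alphabet (c↔x, l↔o, e↔v): positions sum to 25. Letters are reflected about the middle of the alphabet (position → 25−position): Atbash.
On exist: e↔v, x↔c, i↔r, s↔h, t↔g.

vcrhg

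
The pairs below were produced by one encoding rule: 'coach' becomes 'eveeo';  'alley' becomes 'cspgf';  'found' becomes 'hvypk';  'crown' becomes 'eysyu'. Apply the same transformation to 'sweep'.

udigw

Shifts by position in coach: pos 0: c→e (+2), pos 1: o→v (+7), pos 2: a→e (+4), pos 3: c→e (+2), pos 4: h→o (+7) — repeating every 3. The shifts repeat in a cycle of length 3: positions 0,1,… shift by +2, +7, +4, then the pattern repeats.
For sweep: s+2=u, w+7=d, e+4=i, e+2=g, p+7=w.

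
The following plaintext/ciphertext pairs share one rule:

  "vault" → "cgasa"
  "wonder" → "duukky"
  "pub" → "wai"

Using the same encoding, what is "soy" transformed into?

zuf

The shift depends on letter class: consonant v→c is +7, but vowel a→g is +6. Vowels shift forward by 6 and consonants shift forward by 7.
On soy: s(cons)+7=z, o(vowel)+6=u, y(cons)+7=f.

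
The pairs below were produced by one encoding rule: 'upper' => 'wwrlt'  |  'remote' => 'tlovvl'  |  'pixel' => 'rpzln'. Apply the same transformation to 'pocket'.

rverga

Shifts by position in upper: pos 0: u→w (+2), pos 1: p→w (+7), pos 2: p→r (+2), pos 3: e→l (+7) — repeating every 2. A repeating key of period 2 is used — shifts +2, +7 over and over.
On pocket: p+2=r, o+7=v, c+2=e, k+7=r, e+2=g, t+7=a.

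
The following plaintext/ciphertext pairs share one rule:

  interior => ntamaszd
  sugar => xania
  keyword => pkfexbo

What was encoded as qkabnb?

letter

In interior: i→n is +5, n→t is +6, t→a is +7, e→m is +8 — the shift increases by 1 each position. The shift increases by 1 at each position, starting from +5: 5, 6, 7, ….
Reversing it on qkabnb: q−5=l, k−6=e, a−7=t, b−8=t, n−9=e, b−10=r.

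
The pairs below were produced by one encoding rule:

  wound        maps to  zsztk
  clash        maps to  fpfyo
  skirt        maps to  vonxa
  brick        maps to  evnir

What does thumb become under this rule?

wlzsi

Each letter shifts forward by (position + 3), i.e. 3, 4, 5, … — the shift grows by one for each successive letter.
For thumb: t+3=w, h+4=l, u+5=z, m+6=s, b+7=i.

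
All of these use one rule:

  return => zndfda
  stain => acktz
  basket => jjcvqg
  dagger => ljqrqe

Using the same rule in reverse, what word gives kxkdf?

coast

The shift increases by 1 at each position, starting from +8: 8, 9, 10, ….
Decoding kxkdf: k−8=c, x−9=o, k−10=a, d−11=s, f−12=t.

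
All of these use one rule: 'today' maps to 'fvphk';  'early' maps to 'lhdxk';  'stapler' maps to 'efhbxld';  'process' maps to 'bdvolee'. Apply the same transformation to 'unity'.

The shift depends on letter class: consonant t→f is +12, but vowel o→v is +7. The rule splits by letter class: vowels +7, consonants +12.
On unity: u(vowel)+7=b, n(cons)+12=z, i(vowel)+7=p, t(cons)+12=f, y(cons)+12=k.

bzpfk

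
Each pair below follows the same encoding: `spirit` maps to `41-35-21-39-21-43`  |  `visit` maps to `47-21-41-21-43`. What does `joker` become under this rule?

23-33-25-13-39

s(#19)→41 and p(#16)→35: differences scale by 2, so n = 2·pos + 3. Each letter becomes 2×(its alphabet position, a=1..z=26) + 3.
For joker: j=10→23, o=15→33, k=11→25, e=5→13, r=18→39.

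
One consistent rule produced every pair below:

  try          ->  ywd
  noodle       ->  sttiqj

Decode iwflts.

dragon

Compare letters: t→y is +5, r→w is +5, y→d is +5 — a constant shift. It's a constant shift of +5 (ROT5).
Undoing it on iwflts: i−5=d, w−5=r, f−5=a, l−5=g, t−5=o, s−5=n.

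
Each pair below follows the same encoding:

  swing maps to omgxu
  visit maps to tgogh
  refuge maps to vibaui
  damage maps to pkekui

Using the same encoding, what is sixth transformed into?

s(18)→o(14) and w(22)→m(12) fit y≡19x+10 (mod 26); the inverse of 19 mod 26 is 11. Each letter's alphabet position (a=0..z=25) is mapped through 19·x+10 mod 26 — an affine cipher.
For sixth: s(18)→19·18+10≡14=o; i(8)→19·8+10≡6=g; x(23)→19·23+10≡5=f; t(19)→19·19+10≡7=h; h(7)→19·7+10≡13=n (all mod 26).

ogfhn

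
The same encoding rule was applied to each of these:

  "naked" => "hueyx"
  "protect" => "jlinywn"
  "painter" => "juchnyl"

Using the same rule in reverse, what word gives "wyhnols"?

century

Every letter moves 20 places later in the alphabet, wrapping around z→a.
Decoding wyhnols: w−20=c, y−20=e, h−20=n, n−20=t, o−20=u, l−20=r, s−20=y.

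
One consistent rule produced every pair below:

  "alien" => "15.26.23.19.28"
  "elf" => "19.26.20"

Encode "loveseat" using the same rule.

26.29.36.19.33.19.15.34

Letters become their 1-based position plus 14 (so a→15, b→16, …).
For loveseat: l=12→26, o=15→29, v=22→36, e=5→19, s=19→33, e=5→19, a=1→15, t=20→34.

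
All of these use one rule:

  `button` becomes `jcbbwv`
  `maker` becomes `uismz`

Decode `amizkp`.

It's a constant shift of +8 (ROT8).
Reversing it on amizkp: a−8=s, m−8=e, i−8=a, z−8=r, k−8=c, p−8=h.

search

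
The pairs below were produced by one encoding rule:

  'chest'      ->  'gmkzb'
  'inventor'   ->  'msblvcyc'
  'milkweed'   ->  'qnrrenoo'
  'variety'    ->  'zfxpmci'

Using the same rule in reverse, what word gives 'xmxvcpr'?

In chest: c→g is +4, h→m is +5, e→k is +6, s→z is +7 — the shift increases by 1 each position. The shift increases by 1 at each position, starting from +4: 4, 5, 6, ….
Undoing it on xmxvcpr: x−4=t, m−5=h, x−6=r, v−7=o, c−8=u, p−9=g, r−10=h.

through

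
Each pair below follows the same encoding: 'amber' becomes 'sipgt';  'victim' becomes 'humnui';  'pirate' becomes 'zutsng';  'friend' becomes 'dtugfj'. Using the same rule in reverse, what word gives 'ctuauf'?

origin

a(0)→s(18) and m(12)→i(8) fit y≡23x+18 (mod 26); the inverse of 23 mod 26 is 17. This is an affine cipher: with a=0,…,z=25, each position x becomes (23x+18) mod 26.
Undoing it on ctuauf: c(2)→17·(2−18)≡14=o; t(19)→17·(19−18)≡17=r; u(20)→17·(20−18)≡8=i; a(0)→17·(0−18)≡6=g; u(20)→17·(20−18)≡8=i; f(5)→17·(5−18)≡13=n (all mod 26).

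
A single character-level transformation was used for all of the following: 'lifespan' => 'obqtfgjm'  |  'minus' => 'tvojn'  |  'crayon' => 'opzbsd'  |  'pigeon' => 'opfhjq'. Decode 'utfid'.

The word is reversed, then every letter is shifted forward by 1.
Undoing it on utfid: shift back: u−1=t, t−1=s, f−1=e, i−1=h, d−1=c → tsehc; then reverse → chest.

chest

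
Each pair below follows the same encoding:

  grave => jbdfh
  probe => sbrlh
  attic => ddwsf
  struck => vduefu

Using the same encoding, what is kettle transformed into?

nowdoo

Shifts by position in grave: pos 0: g→j (+3), pos 1: r→b (+10), pos 2: a→d (+3), pos 3: v→f (+10) — repeating every 2. A repeating key of period 2 is used — shifts +3, +10 over and over.
For kettle: k+3=n, e+10=o, t+3=w, t+10=d, l+3=o, e+10=o.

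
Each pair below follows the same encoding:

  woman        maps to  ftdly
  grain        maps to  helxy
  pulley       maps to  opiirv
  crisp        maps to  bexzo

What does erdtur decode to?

remote

This is an affine cipher: with a=0,…,z=25, each position x becomes (21x+11) mod 26.
Undoing it on erdtur: e(4)→5·(4−11)≡17=r; r(17)→5·(17−11)≡4=e; d(3)→5·(3−11)≡12=m; t(19)→5·(19−11)≡14=o; u(20)→5·(20−11)≡19=t; r(17)→5·(17−11)≡4=e (all mod 26).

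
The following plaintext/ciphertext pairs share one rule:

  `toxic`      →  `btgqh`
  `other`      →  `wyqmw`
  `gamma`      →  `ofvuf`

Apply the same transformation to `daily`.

The shifts repeat in a cycle of length 3: positions 0,1,… shift by +8, +5, +9, then the pattern repeats.
For daily: d+8=l, a+5=f, i+9=r, l+8=t, y+5=d.

lfrtd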